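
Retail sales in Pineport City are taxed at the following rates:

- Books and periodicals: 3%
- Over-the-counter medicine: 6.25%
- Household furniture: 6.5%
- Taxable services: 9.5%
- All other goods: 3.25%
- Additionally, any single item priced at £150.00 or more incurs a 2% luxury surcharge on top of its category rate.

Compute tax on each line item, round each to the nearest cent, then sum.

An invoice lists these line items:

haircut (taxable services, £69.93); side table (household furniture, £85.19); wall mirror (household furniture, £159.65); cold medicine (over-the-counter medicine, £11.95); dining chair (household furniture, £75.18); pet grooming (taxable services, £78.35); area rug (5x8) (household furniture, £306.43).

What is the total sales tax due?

Haircut £69.93: taxable services → 9.5% → £6.64
Side table £85.19: household furniture → 6.5% → £5.54
Wall mirror £159.65: household furniture → 6.5% + 2% surcharge = 8.5% → £13.57
Cold medicine £11.95: over-the-counter medicine → 6.25% → £0.75
Dining chair £75.18: household furniture → 6.5% → £4.89
Pet grooming £78.35: taxable services → 9.5% → £7.44
Area rug (5x8) £306.43: household furniture → 6.5% + 2% surcharge = 8.5% → £26.05
Total tax = £6.64 + £5.54 + £13.57 + £0.75 + £4.89 + £7.44 + £26.05 = £64.88

£64.88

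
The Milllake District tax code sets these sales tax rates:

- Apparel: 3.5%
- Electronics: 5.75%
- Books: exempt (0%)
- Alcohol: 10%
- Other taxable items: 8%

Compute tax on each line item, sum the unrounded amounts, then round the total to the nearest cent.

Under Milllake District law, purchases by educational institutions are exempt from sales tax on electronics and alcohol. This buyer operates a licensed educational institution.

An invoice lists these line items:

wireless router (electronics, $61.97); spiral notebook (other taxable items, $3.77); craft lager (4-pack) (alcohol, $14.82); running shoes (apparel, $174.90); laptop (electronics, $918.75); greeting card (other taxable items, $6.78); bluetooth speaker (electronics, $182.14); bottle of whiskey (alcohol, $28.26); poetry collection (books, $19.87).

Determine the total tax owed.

$6.97

Wireless router $61.97: electronics, buyer-exempt → 0% → $0.00
Spiral notebook $3.77: other taxable items → 8% → $0.3016
Craft lager (4-pack) $14.82: alcohol, buyer-exempt → 0% → $0.00
Running shoes $174.90: apparel → 3.5% → $6.1215
Laptop $918.75: electronics, buyer-exempt → 0% → $0.00
Greeting card $6.78: other taxable items → 8% → $0.5424
Bluetooth speaker $182.14: electronics, buyer-exempt → 0% → $0.00
Bottle of whiskey $28.26: alcohol, buyer-exempt → 0% → $0.00
Poetry collection $19.87: books → 0% → $0.00
Unrounded tax sum = $6.9655 → $6.97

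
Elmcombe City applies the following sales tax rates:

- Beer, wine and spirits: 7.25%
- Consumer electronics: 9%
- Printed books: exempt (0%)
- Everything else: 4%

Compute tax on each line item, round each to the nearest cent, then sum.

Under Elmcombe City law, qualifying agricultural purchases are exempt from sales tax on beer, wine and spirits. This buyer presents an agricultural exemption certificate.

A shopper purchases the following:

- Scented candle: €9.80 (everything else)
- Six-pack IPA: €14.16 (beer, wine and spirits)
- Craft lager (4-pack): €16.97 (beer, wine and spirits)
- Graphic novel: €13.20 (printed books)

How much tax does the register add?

€0.39

Scented candle €9.80: everything else → 4% → €0.39
Six-pack IPA €14.16: beer, wine and spirits, buyer-exempt → 0% → €0.00
Craft lager (4-pack) €16.97: beer, wine and spirits, buyer-exempt → 0% → €0.00
Graphic novel €13.20: printed books → 0% → €0.00
Total tax = €0.39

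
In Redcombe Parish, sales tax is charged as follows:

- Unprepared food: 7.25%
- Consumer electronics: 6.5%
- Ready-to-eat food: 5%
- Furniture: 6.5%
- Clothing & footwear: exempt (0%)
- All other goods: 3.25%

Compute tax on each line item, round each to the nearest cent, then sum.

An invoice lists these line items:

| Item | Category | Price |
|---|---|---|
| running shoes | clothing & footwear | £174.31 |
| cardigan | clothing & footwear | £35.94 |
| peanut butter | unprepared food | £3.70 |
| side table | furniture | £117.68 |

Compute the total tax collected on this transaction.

£7.92

Running shoes £174.31: clothing & footwear → 0% → £0.00
Cardigan £35.94: clothing & footwear → 0% → £0.00
Peanut butter £3.70: unprepared food → 7.25% → £0.27
Side table £117.68: furniture → 6.5% → £7.65
Total tax = £0.27 + £7.65 = £7.92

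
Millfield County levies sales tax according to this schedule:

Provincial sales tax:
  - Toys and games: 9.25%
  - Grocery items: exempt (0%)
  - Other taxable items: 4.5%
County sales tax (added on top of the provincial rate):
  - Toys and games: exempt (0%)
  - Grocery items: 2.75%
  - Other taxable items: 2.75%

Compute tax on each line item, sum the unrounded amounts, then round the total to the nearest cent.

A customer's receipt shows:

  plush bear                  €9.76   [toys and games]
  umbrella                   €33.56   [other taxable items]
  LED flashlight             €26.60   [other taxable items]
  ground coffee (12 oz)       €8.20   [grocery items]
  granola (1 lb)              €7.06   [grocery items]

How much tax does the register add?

Plush bear €9.76: toys and games → 9.25% + 0% county = 9.25% → €0.9028
Umbrella €33.56: other taxable items → 4.5% + 2.75% county = 7.25% → €2.4331
LED flashlight €26.60: other taxable items → 4.5% + 2.75% county = 7.25% → €1.9285
Ground coffee (12 oz) €8.20: grocery items → 0% + 2.75% county = 2.75% → €0.2255
Granola (1 lb) €7.06: grocery items → 0% + 2.75% county = 2.75% → €0.19415
Unrounded tax sum = €5.68405 → €5.68

€5.68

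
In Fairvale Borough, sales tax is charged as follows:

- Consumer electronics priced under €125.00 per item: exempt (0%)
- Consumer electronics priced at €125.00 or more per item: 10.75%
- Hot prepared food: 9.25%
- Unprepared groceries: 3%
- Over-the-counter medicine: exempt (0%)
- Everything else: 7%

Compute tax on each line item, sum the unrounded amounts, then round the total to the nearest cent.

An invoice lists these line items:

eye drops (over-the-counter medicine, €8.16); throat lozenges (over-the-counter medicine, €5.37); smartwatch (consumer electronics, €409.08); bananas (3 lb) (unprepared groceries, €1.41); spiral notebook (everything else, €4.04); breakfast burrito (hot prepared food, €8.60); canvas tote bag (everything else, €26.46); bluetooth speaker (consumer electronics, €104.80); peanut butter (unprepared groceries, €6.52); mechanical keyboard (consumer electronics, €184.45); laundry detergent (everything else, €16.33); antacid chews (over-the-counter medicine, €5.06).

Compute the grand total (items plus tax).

Eye drops €8.16: over-the-counter medicine → 0% → €0.00
Throat lozenges €5.37: over-the-counter medicine → 0% → €0.00
Smartwatch €409.08: consumer electronics, €125.00 or more → 10.75% → €43.9761
Bananas (3 lb) €1.41: unprepared groceries → 3% → €0.0423
Spiral notebook €4.04: everything else → 7% → €0.2828
Breakfast burrito €8.60: hot prepared food → 9.25% → €0.7955
Canvas tote bag €26.46: everything else → 7% → €1.8522
Bluetooth speaker €104.80: consumer electronics, under €125.00 → 0% → €0.00
Peanut butter €6.52: unprepared groceries → 3% → €0.1956
Mechanical keyboard €184.45: consumer electronics, €125.00 or more → 10.75% → €19.828375
Laundry detergent €16.33: everything else → 7% → €1.1431
Antacid chews €5.06: over-the-counter medicine → 0% → €0.00
Subtotal = €780.28; unrounded tax = €68.115975 → €68.12; total due = €848.40

€848.40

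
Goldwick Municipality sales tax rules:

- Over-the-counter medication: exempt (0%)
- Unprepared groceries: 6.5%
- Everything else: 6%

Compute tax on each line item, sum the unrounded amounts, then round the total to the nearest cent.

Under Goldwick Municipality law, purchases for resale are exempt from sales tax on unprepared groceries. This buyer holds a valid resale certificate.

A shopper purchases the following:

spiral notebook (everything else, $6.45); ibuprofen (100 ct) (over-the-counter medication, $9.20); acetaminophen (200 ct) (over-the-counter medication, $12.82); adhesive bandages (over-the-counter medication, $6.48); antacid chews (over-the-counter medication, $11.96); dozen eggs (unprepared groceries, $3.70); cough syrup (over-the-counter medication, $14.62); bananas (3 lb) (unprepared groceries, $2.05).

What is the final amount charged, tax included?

$67.67

Spiral notebook $6.45: everything else → 6% → $0.387
Ibuprofen (100 ct) $9.20: over-the-counter medication → 0% → $0.00
Acetaminophen (200 ct) $12.82: over-the-counter medication → 0% → $0.00
Adhesive bandages $6.48: over-the-counter medication → 0% → $0.00
Antacid chews $11.96: over-the-counter medication → 0% → $0.00
Dozen eggs $3.70: unprepared groceries, buyer-exempt → 0% → $0.00
Cough syrup $14.62: over-the-counter medication → 0% → $0.00
Bananas (3 lb) $2.05: unprepared groceries, buyer-exempt → 0% → $0.00
Subtotal = $67.28; unrounded tax = $0.387 → $0.39; total due = $67.67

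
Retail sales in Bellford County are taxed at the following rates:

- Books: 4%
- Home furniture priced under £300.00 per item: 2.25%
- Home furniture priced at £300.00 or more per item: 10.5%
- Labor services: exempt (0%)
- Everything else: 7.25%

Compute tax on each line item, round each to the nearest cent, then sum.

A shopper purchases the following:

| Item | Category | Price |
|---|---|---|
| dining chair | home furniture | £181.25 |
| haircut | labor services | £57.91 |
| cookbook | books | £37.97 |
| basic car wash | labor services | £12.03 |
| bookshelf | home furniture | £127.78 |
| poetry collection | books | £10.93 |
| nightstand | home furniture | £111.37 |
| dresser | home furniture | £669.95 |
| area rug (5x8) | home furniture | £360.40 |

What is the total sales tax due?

Dining chair £181.25: home furniture, under £300.00 → 2.25% → £4.08
Haircut £57.91: labor services → 0% → £0.00
Cookbook £37.97: books → 4% → £1.52
Basic car wash £12.03: labor services → 0% → £0.00
Bookshelf £127.78: home furniture, under £300.00 → 2.25% → £2.88
Poetry collection £10.93: books → 4% → £0.44
Nightstand £111.37: home furniture, under £300.00 → 2.25% → £2.51
Dresser £669.95: home furniture, £300.00 or more → 10.5% → £70.34
Area rug (5x8) £360.40: home furniture, £300.00 or more → 10.5% → £37.84
Total tax = £4.08 + £1.52 + £2.88 + £0.44 + £2.51 + £70.34 + £37.84 = £119.61

£119.61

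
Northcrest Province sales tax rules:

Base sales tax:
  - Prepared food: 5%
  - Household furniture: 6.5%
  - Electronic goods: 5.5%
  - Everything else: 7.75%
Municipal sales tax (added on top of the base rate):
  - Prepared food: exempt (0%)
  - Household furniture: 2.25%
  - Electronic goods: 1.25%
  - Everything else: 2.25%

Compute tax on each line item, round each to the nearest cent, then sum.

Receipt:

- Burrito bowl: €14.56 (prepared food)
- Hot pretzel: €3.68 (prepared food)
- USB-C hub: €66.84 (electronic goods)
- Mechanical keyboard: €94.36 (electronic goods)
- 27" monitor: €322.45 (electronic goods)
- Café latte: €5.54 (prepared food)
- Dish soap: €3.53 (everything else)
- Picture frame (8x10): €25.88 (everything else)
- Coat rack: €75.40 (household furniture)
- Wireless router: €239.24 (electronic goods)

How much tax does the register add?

€59.53

Burrito bowl €14.56: prepared food → 5% + 0% municipal = 5% → €0.73
Hot pretzel €3.68: prepared food → 5% + 0% municipal = 5% → €0.18
USB-C hub €66.84: electronic goods → 5.5% + 1.25% municipal = 6.75% → €4.51
Mechanical keyboard €94.36: electronic goods → 5.5% + 1.25% municipal = 6.75% → €6.37
27" monitor €322.45: electronic goods → 5.5% + 1.25% municipal = 6.75% → €21.77
Café latte €5.54: prepared food → 5% + 0% municipal = 5% → €0.28
Dish soap €3.53: everything else → 7.75% + 2.25% municipal = 10% → €0.35
Picture frame (8x10) €25.88: everything else → 7.75% + 2.25% municipal = 10% → €2.59
Coat rack €75.40: household furniture → 6.5% + 2.25% municipal = 8.75% → €6.60
Wireless router €239.24: electronic goods → 5.5% + 1.25% municipal = 6.75% → €16.15
Total tax = €0.73 + €0.18 + €4.51 + €6.37 + €21.77 + €0.28 + €0.35 + €2.59 + €6.60 + €16.15 = €59.53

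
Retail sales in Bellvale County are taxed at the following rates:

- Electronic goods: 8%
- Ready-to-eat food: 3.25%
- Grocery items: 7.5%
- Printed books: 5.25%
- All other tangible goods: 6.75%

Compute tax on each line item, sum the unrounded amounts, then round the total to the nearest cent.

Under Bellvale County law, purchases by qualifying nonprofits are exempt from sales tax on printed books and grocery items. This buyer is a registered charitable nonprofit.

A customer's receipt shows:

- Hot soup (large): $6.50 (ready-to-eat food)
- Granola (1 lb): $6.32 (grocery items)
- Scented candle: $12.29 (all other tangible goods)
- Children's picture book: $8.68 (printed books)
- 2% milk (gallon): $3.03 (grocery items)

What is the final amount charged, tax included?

Hot soup (large) $6.50: ready-to-eat food → 3.25% → $0.21125
Granola (1 lb) $6.32: grocery items, buyer-exempt → 0% → $0.00
Scented candle $12.29: all other tangible goods → 6.75% → $0.829575
Children's picture book $8.68: printed books, buyer-exempt → 0% → $0.00
2% milk (gallon) $3.03: grocery items, buyer-exempt → 0% → $0.00
Subtotal = $36.82; unrounded tax = $1.040825 → $1.04; total due = $37.86

$37.86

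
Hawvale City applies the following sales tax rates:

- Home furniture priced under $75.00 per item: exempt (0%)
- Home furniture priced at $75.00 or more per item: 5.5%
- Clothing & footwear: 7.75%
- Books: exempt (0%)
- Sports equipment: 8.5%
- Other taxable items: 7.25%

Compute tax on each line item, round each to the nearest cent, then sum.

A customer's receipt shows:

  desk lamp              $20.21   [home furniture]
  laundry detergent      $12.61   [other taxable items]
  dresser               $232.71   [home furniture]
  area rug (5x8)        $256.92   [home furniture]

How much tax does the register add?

$27.84

Desk lamp $20.21: home furniture, under $75.00 → 0% → $0.00
Laundry detergent $12.61: other taxable items → 7.25% → $0.91
Dresser $232.71: home furniture, $75.00 or more → 5.5% → $12.80
Area rug (5x8) $256.92: home furniture, $75.00 or more → 5.5% → $14.13
Total tax = $0.91 + $12.80 + $14.13 = $27.84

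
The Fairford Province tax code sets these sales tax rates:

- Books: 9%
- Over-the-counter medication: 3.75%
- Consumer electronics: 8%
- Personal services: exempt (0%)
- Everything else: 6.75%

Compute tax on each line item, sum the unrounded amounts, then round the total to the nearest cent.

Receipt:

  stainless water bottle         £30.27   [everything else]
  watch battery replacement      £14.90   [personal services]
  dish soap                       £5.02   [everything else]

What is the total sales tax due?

£2.38

Stainless water bottle £30.27: everything else → 6.75% → £2.043225
Watch battery replacement £14.90: personal services → 0% → £0.00
Dish soap £5.02: everything else → 6.75% → £0.33885
Unrounded tax sum = £2.382075 → £2.38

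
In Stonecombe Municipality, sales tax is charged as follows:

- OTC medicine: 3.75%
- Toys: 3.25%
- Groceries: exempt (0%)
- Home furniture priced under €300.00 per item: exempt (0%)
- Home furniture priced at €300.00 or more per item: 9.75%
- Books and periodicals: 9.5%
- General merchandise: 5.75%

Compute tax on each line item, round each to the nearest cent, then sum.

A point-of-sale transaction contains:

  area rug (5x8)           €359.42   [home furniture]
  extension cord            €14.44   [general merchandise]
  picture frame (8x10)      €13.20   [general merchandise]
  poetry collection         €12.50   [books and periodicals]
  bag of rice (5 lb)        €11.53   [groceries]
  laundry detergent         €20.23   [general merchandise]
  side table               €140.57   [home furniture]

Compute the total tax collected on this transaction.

€38.98

Area rug (5x8) €359.42: home furniture, €300.00 or more → 9.75% → €35.04
Extension cord €14.44: general merchandise → 5.75% → €0.83
Picture frame (8x10) €13.20: general merchandise → 5.75% → €0.76
Poetry collection €12.50: books and periodicals → 9.5% → €1.19
Bag of rice (5 lb) €11.53: groceries → 0% → €0.00
Laundry detergent €20.23: general merchandise → 5.75% → €1.16
Side table €140.57: home furniture, under €300.00 → 0% → €0.00
Total tax = €35.04 + €0.83 + €0.76 + €1.19 + €1.16 = €38.98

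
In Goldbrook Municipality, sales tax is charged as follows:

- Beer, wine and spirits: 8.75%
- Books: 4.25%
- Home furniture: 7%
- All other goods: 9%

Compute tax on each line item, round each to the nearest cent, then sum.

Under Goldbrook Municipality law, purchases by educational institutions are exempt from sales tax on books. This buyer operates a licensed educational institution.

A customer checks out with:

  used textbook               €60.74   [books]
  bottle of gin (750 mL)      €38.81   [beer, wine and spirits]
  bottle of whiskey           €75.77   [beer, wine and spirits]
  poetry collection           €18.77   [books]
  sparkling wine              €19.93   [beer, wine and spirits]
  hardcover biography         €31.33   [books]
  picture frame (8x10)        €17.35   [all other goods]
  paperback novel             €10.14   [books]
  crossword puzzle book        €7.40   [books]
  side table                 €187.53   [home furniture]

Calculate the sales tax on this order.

Used textbook €60.74: books, buyer-exempt → 0% → €0.00
Bottle of gin (750 mL) €38.81: beer, wine and spirits → 8.75% → €3.40
Bottle of whiskey €75.77: beer, wine and spirits → 8.75% → €6.63
Poetry collection €18.77: books, buyer-exempt → 0% → €0.00
Sparkling wine €19.93: beer, wine and spirits → 8.75% → €1.74
Hardcover biography €31.33: books, buyer-exempt → 0% → €0.00
Picture frame (8x10) €17.35: all other goods → 9% → €1.56
Paperback novel €10.14: books, buyer-exempt → 0% → €0.00
Crossword puzzle book €7.40: books, buyer-exempt → 0% → €0.00
Side table €187.53: home furniture → 7% → €13.13
Total tax = €3.40 + €6.63 + €1.74 + €1.56 + €13.13 = €26.46

€26.46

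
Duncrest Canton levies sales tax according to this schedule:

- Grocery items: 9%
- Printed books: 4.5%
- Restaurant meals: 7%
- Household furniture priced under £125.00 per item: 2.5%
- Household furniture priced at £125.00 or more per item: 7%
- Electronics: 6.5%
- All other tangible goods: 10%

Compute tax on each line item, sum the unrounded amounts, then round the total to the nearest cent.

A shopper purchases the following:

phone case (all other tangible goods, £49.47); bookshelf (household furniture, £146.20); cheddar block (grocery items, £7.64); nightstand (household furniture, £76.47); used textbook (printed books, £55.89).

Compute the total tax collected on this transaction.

Phone case £49.47: all other tangible goods → 10% → £4.947
Bookshelf £146.20: household furniture, £125.00 or more → 7% → £10.234
Cheddar block £7.64: grocery items → 9% → £0.6876
Nightstand £76.47: household furniture, under £125.00 → 2.5% → £1.91175
Used textbook £55.89: printed books → 4.5% → £2.51505
Unrounded tax sum = £20.2954 → £20.30

£20.30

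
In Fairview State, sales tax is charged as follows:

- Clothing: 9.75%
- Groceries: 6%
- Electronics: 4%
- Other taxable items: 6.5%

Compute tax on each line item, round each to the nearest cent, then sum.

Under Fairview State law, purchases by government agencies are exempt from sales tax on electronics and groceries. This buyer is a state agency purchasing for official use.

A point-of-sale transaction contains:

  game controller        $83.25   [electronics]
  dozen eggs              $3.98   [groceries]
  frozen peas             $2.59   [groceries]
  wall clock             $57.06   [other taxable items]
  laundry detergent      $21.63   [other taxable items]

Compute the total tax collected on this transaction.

$5.12

Game controller $83.25: electronics, buyer-exempt → 0% → $0.00
Dozen eggs $3.98: groceries, buyer-exempt → 0% → $0.00
Frozen peas $2.59: groceries, buyer-exempt → 0% → $0.00
Wall clock $57.06: other taxable items → 6.5% → $3.71
Laundry detergent $21.63: other taxable items → 6.5% → $1.41
Total tax = $3.71 + $1.41 = $5.12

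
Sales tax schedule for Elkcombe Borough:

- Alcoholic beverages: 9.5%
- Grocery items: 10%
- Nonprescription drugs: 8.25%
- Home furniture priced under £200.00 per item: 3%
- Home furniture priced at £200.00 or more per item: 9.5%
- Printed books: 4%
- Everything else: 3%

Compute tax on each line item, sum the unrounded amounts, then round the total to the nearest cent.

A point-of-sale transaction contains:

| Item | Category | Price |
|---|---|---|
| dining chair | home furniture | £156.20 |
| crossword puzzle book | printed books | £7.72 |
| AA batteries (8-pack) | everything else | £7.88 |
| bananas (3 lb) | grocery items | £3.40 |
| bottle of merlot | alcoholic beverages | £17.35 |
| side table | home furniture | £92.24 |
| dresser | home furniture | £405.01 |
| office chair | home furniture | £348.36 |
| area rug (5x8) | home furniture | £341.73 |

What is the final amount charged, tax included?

£1493.91

Dining chair £156.20: home furniture, under £200.00 → 3% → £4.686
Crossword puzzle book £7.72: printed books → 4% → £0.3088
AA batteries (8-pack) £7.88: everything else → 3% → £0.2364
Bananas (3 lb) £3.40: grocery items → 10% → £0.34
Bottle of merlot £17.35: alcoholic beverages → 9.5% → £1.64825
Side table £92.24: home furniture, under £200.00 → 3% → £2.7672
Dresser £405.01: home furniture, £200.00 or more → 9.5% → £38.47595
Office chair £348.36: home furniture, £200.00 or more → 9.5% → £33.0942
Area rug (5x8) £341.73: home furniture, £200.00 or more → 9.5% → £32.46435
Subtotal = £1379.89; unrounded tax = £114.02115 → £114.02; total due = £1493.91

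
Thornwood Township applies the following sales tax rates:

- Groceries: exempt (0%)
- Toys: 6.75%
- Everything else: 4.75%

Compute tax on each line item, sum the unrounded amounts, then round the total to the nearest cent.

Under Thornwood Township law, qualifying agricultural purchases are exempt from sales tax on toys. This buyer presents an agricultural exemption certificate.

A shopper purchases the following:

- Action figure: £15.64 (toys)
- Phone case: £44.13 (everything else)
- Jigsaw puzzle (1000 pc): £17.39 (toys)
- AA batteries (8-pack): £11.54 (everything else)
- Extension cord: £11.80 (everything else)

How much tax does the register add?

Action figure £15.64: toys, buyer-exempt → 0% → £0.00
Phone case £44.13: everything else → 4.75% → £2.096175
Jigsaw puzzle (1000 pc) £17.39: toys, buyer-exempt → 0% → £0.00
AA batteries (8-pack) £11.54: everything else → 4.75% → £0.54815
Extension cord £11.80: everything else → 4.75% → £0.5605
Unrounded tax sum = £3.204825 → £3.20

£3.20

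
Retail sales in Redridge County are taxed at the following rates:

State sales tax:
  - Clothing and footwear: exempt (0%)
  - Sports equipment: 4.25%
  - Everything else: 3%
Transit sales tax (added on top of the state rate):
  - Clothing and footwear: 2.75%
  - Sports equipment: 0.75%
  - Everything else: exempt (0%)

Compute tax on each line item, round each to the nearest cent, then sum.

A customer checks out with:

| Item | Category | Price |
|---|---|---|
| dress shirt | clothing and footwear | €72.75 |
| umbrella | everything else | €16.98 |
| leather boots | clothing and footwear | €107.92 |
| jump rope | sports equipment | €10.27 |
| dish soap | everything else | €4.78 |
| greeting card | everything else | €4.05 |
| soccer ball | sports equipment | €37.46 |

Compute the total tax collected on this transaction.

Dress shirt €72.75: clothing and footwear → 0% + 2.75% transit = 2.75% → €2.00
Umbrella €16.98: everything else → 3% + 0% transit = 3% → €0.51
Leather boots €107.92: clothing and footwear → 0% + 2.75% transit = 2.75% → €2.97
Jump rope €10.27: sports equipment → 4.25% + 0.75% transit = 5% → €0.51
Dish soap €4.78: everything else → 3% + 0% transit = 3% → €0.14
Greeting card €4.05: everything else → 3% + 0% transit = 3% → €0.12
Soccer ball €37.46: sports equipment → 4.25% + 0.75% transit = 5% → €1.87
Total tax = €2.00 + €0.51 + €2.97 + €0.51 + €0.14 + €0.12 + €1.87 = €8.12

€8.12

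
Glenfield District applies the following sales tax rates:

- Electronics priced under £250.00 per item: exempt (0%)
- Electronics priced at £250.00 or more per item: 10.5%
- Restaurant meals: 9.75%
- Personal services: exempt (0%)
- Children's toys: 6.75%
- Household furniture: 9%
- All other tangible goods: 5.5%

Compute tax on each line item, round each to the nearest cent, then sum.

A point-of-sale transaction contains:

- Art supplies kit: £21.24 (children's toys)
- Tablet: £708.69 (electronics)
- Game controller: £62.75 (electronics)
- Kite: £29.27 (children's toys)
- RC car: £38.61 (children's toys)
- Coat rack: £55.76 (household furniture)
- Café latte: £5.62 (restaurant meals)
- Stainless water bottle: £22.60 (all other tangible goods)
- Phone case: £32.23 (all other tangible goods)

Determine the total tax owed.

£89.01

Art supplies kit £21.24: children's toys → 6.75% → £1.43
Tablet £708.69: electronics, £250.00 or more → 10.5% → £74.41
Game controller £62.75: electronics, under £250.00 → 0% → £0.00
Kite £29.27: children's toys → 6.75% → £1.98
RC car £38.61: children's toys → 6.75% → £2.61
Coat rack £55.76: household furniture → 9% → £5.02
Café latte £5.62: restaurant meals → 9.75% → £0.55
Stainless water bottle £22.60: all other tangible goods → 5.5% → £1.24
Phone case £32.23: all other tangible goods → 5.5% → £1.77
Total tax = £1.43 + £74.41 + £1.98 + £2.61 + £5.02 + £0.55 + £1.24 + £1.77 = £89.01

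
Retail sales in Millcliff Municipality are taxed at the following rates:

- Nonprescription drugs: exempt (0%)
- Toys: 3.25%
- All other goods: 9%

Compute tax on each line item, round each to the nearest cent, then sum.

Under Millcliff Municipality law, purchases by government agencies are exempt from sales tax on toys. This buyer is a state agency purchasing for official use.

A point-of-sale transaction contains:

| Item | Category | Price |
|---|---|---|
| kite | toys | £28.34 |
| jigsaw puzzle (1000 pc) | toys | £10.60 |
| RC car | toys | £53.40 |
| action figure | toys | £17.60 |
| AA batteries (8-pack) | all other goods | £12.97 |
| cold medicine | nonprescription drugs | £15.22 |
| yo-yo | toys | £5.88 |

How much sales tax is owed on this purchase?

Kite £28.34: toys, buyer-exempt → 0% → £0.00
Jigsaw puzzle (1000 pc) £10.60: toys, buyer-exempt → 0% → £0.00
RC car £53.40: toys, buyer-exempt → 0% → £0.00
Action figure £17.60: toys, buyer-exempt → 0% → £0.00
AA batteries (8-pack) £12.97: all other goods → 9% → £1.17
Cold medicine £15.22: nonprescription drugs → 0% → £0.00
Yo-yo £5.88: toys, buyer-exempt → 0% → £0.00
Total tax = £1.17

£1.17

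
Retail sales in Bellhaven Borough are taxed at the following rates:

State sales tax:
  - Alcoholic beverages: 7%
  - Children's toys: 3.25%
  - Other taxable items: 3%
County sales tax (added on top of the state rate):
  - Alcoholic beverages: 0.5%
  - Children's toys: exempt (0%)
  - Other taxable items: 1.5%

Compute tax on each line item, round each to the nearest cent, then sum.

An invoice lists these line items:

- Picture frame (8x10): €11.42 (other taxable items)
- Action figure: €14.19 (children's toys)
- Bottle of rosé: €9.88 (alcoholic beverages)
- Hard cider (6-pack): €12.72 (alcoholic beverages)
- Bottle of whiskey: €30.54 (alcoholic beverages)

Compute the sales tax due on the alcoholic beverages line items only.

€3.98

Bottle of rosé €9.88: alcoholic beverages → 7% + 0.5% county = 7.5% → €0.74
Hard cider (6-pack) €12.72: alcoholic beverages → 7% + 0.5% county = 7.5% → €0.95
Bottle of whiskey €30.54: alcoholic beverages → 7% + 0.5% county = 7.5% → €2.29
Tax on alcoholic beverages = €0.74 + €0.95 + €2.29 = €3.98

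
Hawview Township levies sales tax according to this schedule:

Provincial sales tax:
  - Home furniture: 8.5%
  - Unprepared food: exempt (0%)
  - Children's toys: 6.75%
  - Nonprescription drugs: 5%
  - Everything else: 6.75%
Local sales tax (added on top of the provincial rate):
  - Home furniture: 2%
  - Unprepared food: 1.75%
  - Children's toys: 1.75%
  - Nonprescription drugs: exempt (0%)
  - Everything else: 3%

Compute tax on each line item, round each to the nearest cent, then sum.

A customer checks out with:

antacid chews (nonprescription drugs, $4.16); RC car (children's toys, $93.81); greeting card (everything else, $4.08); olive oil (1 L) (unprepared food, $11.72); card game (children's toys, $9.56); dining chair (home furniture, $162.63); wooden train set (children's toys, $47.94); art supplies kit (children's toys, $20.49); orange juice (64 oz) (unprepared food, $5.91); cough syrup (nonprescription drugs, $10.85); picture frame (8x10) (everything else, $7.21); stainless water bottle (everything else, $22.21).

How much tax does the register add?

Antacid chews $4.16: nonprescription drugs → 5% + 0% local = 5% → $0.21
RC car $93.81: children's toys → 6.75% + 1.75% local = 8.5% → $7.97
Greeting card $4.08: everything else → 6.75% + 3% local = 9.75% → $0.40
Olive oil (1 L) $11.72: unprepared food → 0% + 1.75% local = 1.75% → $0.21
Card game $9.56: children's toys → 6.75% + 1.75% local = 8.5% → $0.81
Dining chair $162.63: home furniture → 8.5% + 2% local = 10.5% → $17.08
Wooden train set $47.94: children's toys → 6.75% + 1.75% local = 8.5% → $4.07
Art supplies kit $20.49: children's toys → 6.75% + 1.75% local = 8.5% → $1.74
Orange juice (64 oz) $5.91: unprepared food → 0% + 1.75% local = 1.75% → $0.10
Cough syrup $10.85: nonprescription drugs → 5% + 0% local = 5% → $0.54
Picture frame (8x10) $7.21: everything else → 6.75% + 3% local = 9.75% → $0.70
Stainless water bottle $22.21: everything else → 6.75% + 3% local = 9.75% → $2.17
Total tax = $0.21 + $7.97 + $0.40 + $0.21 + $0.81 + $17.08 + $4.07 + $1.74 + $0.10 + $0.54 + $0.70 + $2.17 = $36.00

$36.00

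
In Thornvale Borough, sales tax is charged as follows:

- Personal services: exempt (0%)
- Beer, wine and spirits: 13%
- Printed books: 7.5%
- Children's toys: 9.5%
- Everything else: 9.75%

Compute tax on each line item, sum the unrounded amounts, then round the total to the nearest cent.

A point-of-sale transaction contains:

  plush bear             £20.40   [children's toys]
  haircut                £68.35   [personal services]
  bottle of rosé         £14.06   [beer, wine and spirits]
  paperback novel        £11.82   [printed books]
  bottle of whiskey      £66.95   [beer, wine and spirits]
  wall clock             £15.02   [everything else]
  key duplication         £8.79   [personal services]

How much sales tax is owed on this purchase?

Plush bear £20.40: children's toys → 9.5% → £1.938
Haircut £68.35: personal services → 0% → £0.00
Bottle of rosé £14.06: beer, wine and spirits → 13% → £1.8278
Paperback novel £11.82: printed books → 7.5% → £0.8865
Bottle of whiskey £66.95: beer, wine and spirits → 13% → £8.7035
Wall clock £15.02: everything else → 9.75% → £1.46445
Key duplication £8.79: personal services → 0% → £0.00
Unrounded tax sum = £14.82025 → £14.82

£14.82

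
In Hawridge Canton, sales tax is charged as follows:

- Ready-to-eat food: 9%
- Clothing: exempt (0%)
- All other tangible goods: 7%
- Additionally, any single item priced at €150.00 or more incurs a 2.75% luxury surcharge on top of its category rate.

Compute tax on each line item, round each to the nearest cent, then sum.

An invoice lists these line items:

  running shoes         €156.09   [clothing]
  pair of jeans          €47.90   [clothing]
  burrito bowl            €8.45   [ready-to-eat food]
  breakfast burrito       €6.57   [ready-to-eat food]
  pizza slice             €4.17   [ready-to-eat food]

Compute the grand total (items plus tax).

€229.20

Running shoes €156.09: clothing → 0% + 2.75% surcharge = 2.75% → €4.29
Pair of jeans €47.90: clothing → 0% → €0.00
Burrito bowl €8.45: ready-to-eat food → 9% → €0.76
Breakfast burrito €6.57: ready-to-eat food → 9% → €0.59
Pizza slice €4.17: ready-to-eat food → 9% → €0.38
Subtotal = €223.18; tax = €6.02; total due = €229.20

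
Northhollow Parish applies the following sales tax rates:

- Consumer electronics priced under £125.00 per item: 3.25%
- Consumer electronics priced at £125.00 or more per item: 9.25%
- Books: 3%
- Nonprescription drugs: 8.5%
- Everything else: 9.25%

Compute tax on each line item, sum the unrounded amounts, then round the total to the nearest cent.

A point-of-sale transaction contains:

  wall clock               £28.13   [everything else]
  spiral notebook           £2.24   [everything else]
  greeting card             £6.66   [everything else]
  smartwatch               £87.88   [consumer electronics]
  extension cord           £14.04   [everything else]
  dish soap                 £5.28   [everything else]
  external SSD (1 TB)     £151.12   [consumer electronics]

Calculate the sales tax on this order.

£22.05

Wall clock £28.13: everything else → 9.25% → £2.602025
Spiral notebook £2.24: everything else → 9.25% → £0.2072
Greeting card £6.66: everything else → 9.25% → £0.61605
Smartwatch £87.88: consumer electronics, under £125.00 → 3.25% → £2.8561
Extension cord £14.04: everything else → 9.25% → £1.2987
Dish soap £5.28: everything else → 9.25% → £0.4884
External SSD (1 TB) £151.12: consumer electronics, £125.00 or more → 9.25% → £13.9786
Unrounded tax sum = £22.047075 → £22.05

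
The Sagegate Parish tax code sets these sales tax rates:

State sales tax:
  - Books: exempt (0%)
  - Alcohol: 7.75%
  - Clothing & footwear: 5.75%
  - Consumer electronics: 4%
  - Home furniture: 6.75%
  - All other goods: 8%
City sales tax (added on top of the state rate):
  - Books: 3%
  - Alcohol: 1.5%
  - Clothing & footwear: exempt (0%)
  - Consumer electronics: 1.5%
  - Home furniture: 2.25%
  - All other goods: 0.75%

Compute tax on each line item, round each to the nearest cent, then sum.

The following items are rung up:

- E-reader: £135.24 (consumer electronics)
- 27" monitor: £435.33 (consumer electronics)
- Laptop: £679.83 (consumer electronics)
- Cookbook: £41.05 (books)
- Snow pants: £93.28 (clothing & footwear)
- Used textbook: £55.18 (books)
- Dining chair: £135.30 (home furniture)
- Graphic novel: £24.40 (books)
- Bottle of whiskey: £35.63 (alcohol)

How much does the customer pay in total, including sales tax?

£1728.47

E-reader £135.24: consumer electronics → 4% + 1.5% city = 5.5% → £7.44
27" monitor £435.33: consumer electronics → 4% + 1.5% city = 5.5% → £23.94
Laptop £679.83: consumer electronics → 4% + 1.5% city = 5.5% → £37.39
Cookbook £41.05: books → 0% + 3% city = 3% → £1.23
Snow pants £93.28: clothing & footwear → 5.75% + 0% city = 5.75% → £5.36
Used textbook £55.18: books → 0% + 3% city = 3% → £1.66
Dining chair £135.30: home furniture → 6.75% + 2.25% city = 9% → £12.18
Graphic novel £24.40: books → 0% + 3% city = 3% → £0.73
Bottle of whiskey £35.63: alcohol → 7.75% + 1.5% city = 9.25% → £3.30
Subtotal = £1635.24; tax = £93.23; total due = £1728.47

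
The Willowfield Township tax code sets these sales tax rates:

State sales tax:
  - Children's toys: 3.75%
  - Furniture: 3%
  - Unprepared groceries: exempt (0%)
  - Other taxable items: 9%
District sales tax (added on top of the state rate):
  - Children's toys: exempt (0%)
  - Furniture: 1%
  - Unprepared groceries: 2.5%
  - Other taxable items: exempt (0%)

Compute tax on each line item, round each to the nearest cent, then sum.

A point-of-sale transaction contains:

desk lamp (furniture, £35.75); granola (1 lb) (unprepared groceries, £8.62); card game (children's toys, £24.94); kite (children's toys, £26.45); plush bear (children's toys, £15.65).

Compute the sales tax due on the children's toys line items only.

Card game £24.94: children's toys → 3.75% + 0% district = 3.75% → £0.94
Kite £26.45: children's toys → 3.75% + 0% district = 3.75% → £0.99
Plush bear £15.65: children's toys → 3.75% + 0% district = 3.75% → £0.59
Tax on children's toys = £0.94 + £0.99 + £0.59 = £2.52

£2.52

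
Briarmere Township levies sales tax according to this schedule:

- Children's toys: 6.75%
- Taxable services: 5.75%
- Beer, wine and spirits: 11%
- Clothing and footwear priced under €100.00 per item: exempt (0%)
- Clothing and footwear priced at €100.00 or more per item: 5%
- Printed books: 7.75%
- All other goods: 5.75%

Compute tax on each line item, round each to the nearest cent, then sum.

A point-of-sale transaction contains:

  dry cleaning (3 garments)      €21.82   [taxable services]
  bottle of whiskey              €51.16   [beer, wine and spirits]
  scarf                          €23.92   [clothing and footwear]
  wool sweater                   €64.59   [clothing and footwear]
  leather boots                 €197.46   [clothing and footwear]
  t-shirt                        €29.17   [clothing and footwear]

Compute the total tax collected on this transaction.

€16.75

Dry cleaning (3 garments) €21.82: taxable services → 5.75% → €1.25
Bottle of whiskey €51.16: beer, wine and spirits → 11% → €5.63
Scarf €23.92: clothing and footwear, under €100.00 → 0% → €0.00
Wool sweater €64.59: clothing and footwear, under €100.00 → 0% → €0.00
Leather boots €197.46: clothing and footwear, €100.00 or more → 5% → €9.87
T-shirt €29.17: clothing and footwear, under €100.00 → 0% → €0.00
Total tax = €1.25 + €5.63 + €9.87 = €16.75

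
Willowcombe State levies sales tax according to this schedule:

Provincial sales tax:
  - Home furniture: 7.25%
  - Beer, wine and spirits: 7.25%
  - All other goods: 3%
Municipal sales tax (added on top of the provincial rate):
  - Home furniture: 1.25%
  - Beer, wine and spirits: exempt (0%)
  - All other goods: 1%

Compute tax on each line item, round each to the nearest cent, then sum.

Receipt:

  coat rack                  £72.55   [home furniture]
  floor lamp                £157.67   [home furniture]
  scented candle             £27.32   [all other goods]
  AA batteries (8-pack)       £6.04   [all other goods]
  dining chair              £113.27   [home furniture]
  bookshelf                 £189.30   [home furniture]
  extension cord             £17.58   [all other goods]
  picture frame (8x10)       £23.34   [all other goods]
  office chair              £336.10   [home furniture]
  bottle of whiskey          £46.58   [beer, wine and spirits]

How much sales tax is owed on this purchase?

£80.20

Coat rack £72.55: home furniture → 7.25% + 1.25% municipal = 8.5% → £6.17
Floor lamp £157.67: home furniture → 7.25% + 1.25% municipal = 8.5% → £13.40
Scented candle £27.32: all other goods → 3% + 1% municipal = 4% → £1.09
AA batteries (8-pack) £6.04: all other goods → 3% + 1% municipal = 4% → £0.24
Dining chair £113.27: home furniture → 7.25% + 1.25% municipal = 8.5% → £9.63
Bookshelf £189.30: home furniture → 7.25% + 1.25% municipal = 8.5% → £16.09
Extension cord £17.58: all other goods → 3% + 1% municipal = 4% → £0.70
Picture frame (8x10) £23.34: all other goods → 3% + 1% municipal = 4% → £0.93
Office chair £336.10: home furniture → 7.25% + 1.25% municipal = 8.5% → £28.57
Bottle of whiskey £46.58: beer, wine and spirits → 7.25% + 0% municipal = 7.25% → £3.38
Total tax = £6.17 + £13.40 + £1.09 + £0.24 + £9.63 + £16.09 + £0.70 + £0.93 + £28.57 + £3.38 = £80.20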